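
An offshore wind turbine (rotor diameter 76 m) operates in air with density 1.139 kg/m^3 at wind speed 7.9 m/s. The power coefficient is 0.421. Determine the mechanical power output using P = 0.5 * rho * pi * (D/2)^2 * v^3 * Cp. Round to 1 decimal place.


Step 1 -- Compute swept area:
  A = pi * (D/2)^2 = pi * (76/2)^2 = 4536.46 m^2
Step 2 -- Apply wind power equation:
  P = 0.5 * rho * A * v^3 * Cp
  v^3 = 7.9^3 = 493.039
  P = 0.5 * 1.139 * 4536.46 * 493.039 * 0.421
  P = 536258.5 W

536258.5


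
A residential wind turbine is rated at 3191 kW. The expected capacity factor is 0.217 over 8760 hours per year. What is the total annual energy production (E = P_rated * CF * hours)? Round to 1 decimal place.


Annual energy = rated_kW * capacity_factor * hours_per_year
Given: P_rated = 3191 kW, CF = 0.217, hours = 8760
E = 3191 * 0.217 * 8760
E = 6065835.7 kWh

6065835.7


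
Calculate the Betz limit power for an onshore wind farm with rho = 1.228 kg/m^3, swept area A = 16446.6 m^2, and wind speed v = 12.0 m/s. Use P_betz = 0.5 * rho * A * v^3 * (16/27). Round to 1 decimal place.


The Betz coefficient Cp_max = 16/27 = 0.5926
v^3 = 12.0^3 = 1728.0
P_betz = 0.5 * rho * A * v^3 * Cp_max
P_betz = 0.5 * 1.228 * 16446.6 * 1728.0 * 0.5926
P_betz = 10340569.5 W

10340569.5


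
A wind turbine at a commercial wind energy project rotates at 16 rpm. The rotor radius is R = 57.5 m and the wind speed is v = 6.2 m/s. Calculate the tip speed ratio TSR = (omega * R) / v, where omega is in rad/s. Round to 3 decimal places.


Convert rotational speed to rad/s:
  omega = 16 * 2 * pi / 60 = 1.6755 rad/s
Compute tip speed:
  v_tip = omega * R = 1.6755 * 57.5 = 96.342 m/s
Tip speed ratio:
  TSR = v_tip / v_wind = 96.342 / 6.2 = 15.539

15.539


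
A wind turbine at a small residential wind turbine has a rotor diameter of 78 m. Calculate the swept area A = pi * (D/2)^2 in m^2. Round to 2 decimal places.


Compute the rotor radius:
  r = D / 2 = 78 / 2 = 39.0 m
Calculate swept area:
  A = pi * r^2 = pi * 39.0^2
  A = 4778.36 m^2

4778.36


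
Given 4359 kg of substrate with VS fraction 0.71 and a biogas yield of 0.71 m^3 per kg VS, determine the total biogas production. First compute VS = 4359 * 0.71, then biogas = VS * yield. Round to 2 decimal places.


Compute volatile solids:
  VS = mass * VS_fraction = 4359 * 0.71 = 3094.89 kg
Calculate biogas volume:
  Biogas = VS * specific_yield = 3094.89 * 0.71
  Biogas = 2197.37 m^3

2197.37


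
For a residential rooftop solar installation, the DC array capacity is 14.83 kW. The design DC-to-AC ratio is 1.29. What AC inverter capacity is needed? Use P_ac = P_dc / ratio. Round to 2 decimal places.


The inverter AC capacity is determined by the DC/AC ratio.
Given: P_dc = 14.83 kW, DC/AC ratio = 1.29
P_ac = P_dc / ratio = 14.83 / 1.29
P_ac = 11.50 kW

11.50


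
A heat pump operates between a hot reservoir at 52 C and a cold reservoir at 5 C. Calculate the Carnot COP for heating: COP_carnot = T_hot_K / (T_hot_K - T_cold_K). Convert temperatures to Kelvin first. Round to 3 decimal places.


Convert to Kelvin:
  T_hot = 52 + 273.15 = 325.15 K
  T_cold = 5 + 273.15 = 278.15 K
Apply Carnot COP formula:
  COP = T_hot_K / (T_hot_K - T_cold_K) = 325.15 / 47.0
  COP = 6.918

6.918


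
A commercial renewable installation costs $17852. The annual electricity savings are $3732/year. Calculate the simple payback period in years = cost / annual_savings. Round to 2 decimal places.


Simple payback period = initial cost / annual savings
Payback = 17852 / 3732
Payback = 4.78 years

4.78


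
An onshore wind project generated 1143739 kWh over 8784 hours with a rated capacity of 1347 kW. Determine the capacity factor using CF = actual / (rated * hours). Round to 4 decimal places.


Capacity factor = actual output / maximum possible output
Maximum possible = rated * hours = 1347 * 8784 = 11832048 kWh
CF = 1143739 / 11832048
CF = 0.0967

0.0967


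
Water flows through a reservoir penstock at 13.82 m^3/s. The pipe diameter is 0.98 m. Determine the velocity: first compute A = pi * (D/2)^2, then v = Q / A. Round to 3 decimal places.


Compute pipe cross-sectional area:
  A = pi * (D/2)^2 = pi * (0.98/2)^2 = 0.7543 m^2
Calculate velocity:
  v = Q / A = 13.82 / 0.7543
  v = 18.322 m/s

18.322


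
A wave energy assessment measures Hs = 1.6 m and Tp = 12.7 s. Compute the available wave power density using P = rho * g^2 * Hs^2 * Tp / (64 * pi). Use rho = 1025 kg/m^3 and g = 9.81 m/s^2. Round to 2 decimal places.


Apply wave power formula:
  g^2 = 9.81^2 = 96.2361
  Hs^2 = 1.6^2 = 2.56
  Numerator = rho * g^2 * Hs^2 * Tp = 1025 * 96.2361 * 2.56 * 12.7 = 3207048.79
  Denominator = 64 * pi = 201.0619
  P = 3207048.79 / 201.0619 = 15950.55 W/m

15950.55


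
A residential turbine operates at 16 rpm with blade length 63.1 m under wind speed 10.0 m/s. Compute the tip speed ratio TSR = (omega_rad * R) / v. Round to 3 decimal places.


Convert rotational speed to rad/s:
  omega = 16 * 2 * pi / 60 = 1.6755 rad/s
Compute tip speed:
  v_tip = omega * R = 1.6755 * 63.1 = 105.725 m/s
Tip speed ratio:
  TSR = v_tip / v_wind = 105.725 / 10.0 = 10.573

10.573


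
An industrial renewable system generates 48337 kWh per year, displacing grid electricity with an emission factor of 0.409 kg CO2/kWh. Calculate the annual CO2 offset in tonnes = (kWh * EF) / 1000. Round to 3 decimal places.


CO2 offset in kg = generation * emission_factor
CO2 offset = 48337 * 0.409 = 19769.83 kg
Convert to tonnes:
  CO2 offset = 19769.83 / 1000 = 19.770 tonnes

19.770


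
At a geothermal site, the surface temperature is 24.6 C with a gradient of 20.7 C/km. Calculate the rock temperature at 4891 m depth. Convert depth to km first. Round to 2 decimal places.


Convert depth to km: 4891 / 1000 = 4.891 km
Temperature increase = gradient * depth_km = 20.7 * 4.891 = 101.24 C
Temperature at depth = T_surface + delta_T = 24.6 + 101.24
T = 125.84 C

125.84


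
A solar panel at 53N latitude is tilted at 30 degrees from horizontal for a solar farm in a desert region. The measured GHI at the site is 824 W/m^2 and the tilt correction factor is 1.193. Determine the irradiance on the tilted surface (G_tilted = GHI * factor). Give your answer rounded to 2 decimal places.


Identify the given values:
  GHI = 824 W/m^2, tilt correction factor = 1.193
Apply the formula G_tilted = GHI * factor:
  G_tilted = 824 * 1.193
  G_tilted = 983.03 W/m^2

983.03


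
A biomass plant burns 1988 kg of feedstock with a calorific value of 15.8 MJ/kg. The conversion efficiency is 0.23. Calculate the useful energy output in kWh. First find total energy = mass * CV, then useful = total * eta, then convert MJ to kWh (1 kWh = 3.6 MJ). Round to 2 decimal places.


Total energy = mass * CV = 1988 * 15.8 = 31410.4 MJ
Useful energy = total * eta = 31410.4 * 0.23 = 7224.39 MJ
Convert to kWh: 7224.39 / 3.6
Useful energy = 2006.78 kWh

2006.78


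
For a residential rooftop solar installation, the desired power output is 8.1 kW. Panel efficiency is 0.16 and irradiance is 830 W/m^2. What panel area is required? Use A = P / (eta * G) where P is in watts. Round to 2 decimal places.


Convert target power to watts: P = 8.1 * 1000 = 8100.0 W
Compute denominator: eta * G = 0.16 * 830 = 132.8
Required area A = P / (eta * G) = 8100.0 / 132.8
A = 60.99 m^2

60.99


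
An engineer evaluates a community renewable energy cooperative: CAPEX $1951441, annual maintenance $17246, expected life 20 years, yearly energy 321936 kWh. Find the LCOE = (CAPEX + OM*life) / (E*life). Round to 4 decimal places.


Total cost = CAPEX + OM * lifetime = 1951441 + 17246 * 20 = 1951441 + 344920 = 2296361
Total generation = annual * lifetime = 321936 * 20 = 6438720 kWh
LCOE = 2296361 / 6438720
LCOE = 0.3566 $/kWh

0.3566


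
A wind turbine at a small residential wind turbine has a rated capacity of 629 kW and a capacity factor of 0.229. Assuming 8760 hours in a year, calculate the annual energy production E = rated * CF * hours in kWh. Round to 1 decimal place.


Annual energy = rated_kW * capacity_factor * hours_per_year
Given: P_rated = 629 kW, CF = 0.229, hours = 8760
E = 629 * 0.229 * 8760
E = 1261799.2 kWh

1261799.2


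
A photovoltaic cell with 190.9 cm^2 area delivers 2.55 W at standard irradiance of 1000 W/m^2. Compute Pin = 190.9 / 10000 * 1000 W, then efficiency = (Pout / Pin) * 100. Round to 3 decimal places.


First compute the input power:
  Pin = area_cm2 / 10000 * G = 190.9 / 10000 * 1000 = 19.09 W
Then compute efficiency:
  Efficiency = (Pout / Pin) * 100 = (2.55 / 19.09) * 100
  Efficiency = 13.358%

13.358


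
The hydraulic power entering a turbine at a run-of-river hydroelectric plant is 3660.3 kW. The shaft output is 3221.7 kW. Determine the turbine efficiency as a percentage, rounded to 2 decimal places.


Turbine efficiency = (output power / input power) * 100
eta = (3221.7 / 3660.3) * 100
eta = 88.02%

88.02


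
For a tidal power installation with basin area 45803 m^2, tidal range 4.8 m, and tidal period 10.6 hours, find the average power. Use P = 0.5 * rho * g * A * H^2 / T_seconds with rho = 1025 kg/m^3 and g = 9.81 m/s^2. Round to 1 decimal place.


Convert period to seconds: T = 10.6 * 3600 = 38160.0 s
H^2 = 4.8^2 = 23.04
P = 0.5 * rho * g * A * H^2 / T
P = 0.5 * 1025 * 9.81 * 45803 * 23.04 / 38160.0
P = 139037.2 W

139037.2


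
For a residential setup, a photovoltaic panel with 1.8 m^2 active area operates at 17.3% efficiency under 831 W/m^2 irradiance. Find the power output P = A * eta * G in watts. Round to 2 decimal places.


Use the solar power formula P = A * eta * G.
Given: A = 1.8 m^2, eta = 0.173, G = 831 W/m^2
P = 1.8 * 0.173 * 831
P = 258.77 W

258.77


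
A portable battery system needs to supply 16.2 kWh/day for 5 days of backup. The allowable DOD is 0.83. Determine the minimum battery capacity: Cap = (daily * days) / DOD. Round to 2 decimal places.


Total energy needed = daily * days = 16.2 * 5 = 81.0 kWh
Account for depth of discharge:
  Cap = total_energy / DOD = 81.0 / 0.83
  Cap = 97.59 kWh

97.59


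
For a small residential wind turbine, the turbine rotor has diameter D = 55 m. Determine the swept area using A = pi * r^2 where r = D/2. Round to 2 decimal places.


Compute the rotor radius:
  r = D / 2 = 55 / 2 = 27.5 m
Calculate swept area:
  A = pi * r^2 = pi * 27.5^2
  A = 2375.83 m^2

2375.83


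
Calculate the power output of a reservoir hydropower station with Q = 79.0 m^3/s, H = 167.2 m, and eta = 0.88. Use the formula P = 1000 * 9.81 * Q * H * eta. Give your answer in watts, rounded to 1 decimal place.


Apply the hydropower formula P = rho * g * Q * H * eta
rho * g = 1000 * 9.81 = 9810.0
P = 9810.0 * 79.0 * 167.2 * 0.88
P = 114028928.6 W

114028928.6


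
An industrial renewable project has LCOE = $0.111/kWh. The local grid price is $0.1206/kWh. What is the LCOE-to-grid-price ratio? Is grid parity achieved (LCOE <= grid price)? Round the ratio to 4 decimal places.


Compare LCOE to grid price:
  LCOE = $0.111/kWh, Grid price = $0.1206/kWh
  Ratio = LCOE / grid_price = 0.111 / 0.1206 = 0.9204
  Grid parity achieved (ratio <= 1)? yes

0.9204


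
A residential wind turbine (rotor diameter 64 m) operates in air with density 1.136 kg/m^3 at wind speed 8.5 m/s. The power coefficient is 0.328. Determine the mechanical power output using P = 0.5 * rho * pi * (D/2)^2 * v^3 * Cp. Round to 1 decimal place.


Step 1 -- Compute swept area:
  A = pi * (D/2)^2 = pi * (64/2)^2 = 3216.99 m^2
Step 2 -- Apply wind power equation:
  P = 0.5 * rho * A * v^3 * Cp
  v^3 = 8.5^3 = 614.125
  P = 0.5 * 1.136 * 3216.99 * 614.125 * 0.328
  P = 368068.6 W

368068.6


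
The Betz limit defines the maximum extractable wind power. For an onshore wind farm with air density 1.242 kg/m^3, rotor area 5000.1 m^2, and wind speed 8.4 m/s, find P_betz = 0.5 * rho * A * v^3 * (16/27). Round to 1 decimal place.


The Betz coefficient Cp_max = 16/27 = 0.5926
v^3 = 8.4^3 = 592.704
P_betz = 0.5 * rho * A * v^3 * Cp_max
P_betz = 0.5 * 1.242 * 5000.1 * 592.704 * 0.5926
P_betz = 1090597.2 W

1090597.2


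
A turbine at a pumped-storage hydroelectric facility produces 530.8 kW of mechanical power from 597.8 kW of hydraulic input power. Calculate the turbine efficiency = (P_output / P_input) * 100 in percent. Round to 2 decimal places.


Turbine efficiency = (output power / input power) * 100
eta = (530.8 / 597.8) * 100
eta = 88.79%

88.79


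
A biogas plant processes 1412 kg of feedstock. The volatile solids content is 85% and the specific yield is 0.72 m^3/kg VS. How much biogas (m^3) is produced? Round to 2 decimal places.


Compute volatile solids:
  VS = mass * VS_fraction = 1412 * 0.85 = 1200.2 kg
Calculate biogas volume:
  Biogas = VS * specific_yield = 1200.2 * 0.72
  Biogas = 864.14 m^3

864.14


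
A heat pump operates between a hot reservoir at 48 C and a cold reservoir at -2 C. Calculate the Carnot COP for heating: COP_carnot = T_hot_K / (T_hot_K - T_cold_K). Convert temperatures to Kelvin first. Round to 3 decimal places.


Convert to Kelvin:
  T_hot = 48 + 273.15 = 321.15 K
  T_cold = -2 + 273.15 = 271.15 K
Apply Carnot COP formula:
  COP = T_hot_K / (T_hot_K - T_cold_K) = 321.15 / 50.0
  COP = 6.423

6.423


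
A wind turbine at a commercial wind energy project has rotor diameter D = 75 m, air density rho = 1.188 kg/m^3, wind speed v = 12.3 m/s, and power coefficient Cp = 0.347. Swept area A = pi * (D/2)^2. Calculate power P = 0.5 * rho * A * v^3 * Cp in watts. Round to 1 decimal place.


Step 1 -- Compute swept area:
  A = pi * (D/2)^2 = pi * (75/2)^2 = 4417.86 m^2
Step 2 -- Apply wind power equation:
  P = 0.5 * rho * A * v^3 * Cp
  v^3 = 12.3^3 = 1860.867
  P = 0.5 * 1.188 * 4417.86 * 1860.867 * 0.347
  P = 1694508.2 W

1694508.2


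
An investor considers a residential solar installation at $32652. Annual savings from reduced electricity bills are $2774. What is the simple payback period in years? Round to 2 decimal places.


Simple payback period = initial cost / annual savings
Payback = 32652 / 2774
Payback = 11.77 years

11.77


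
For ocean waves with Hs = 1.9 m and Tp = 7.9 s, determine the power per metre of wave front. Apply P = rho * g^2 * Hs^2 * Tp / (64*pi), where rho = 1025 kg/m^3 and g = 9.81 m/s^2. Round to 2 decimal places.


Apply wave power formula:
  g^2 = 9.81^2 = 96.2361
  Hs^2 = 1.9^2 = 3.61
  Numerator = rho * g^2 * Hs^2 * Tp = 1025 * 96.2361 * 3.61 * 7.9 = 2813171.27
  Denominator = 64 * pi = 201.0619
  P = 2813171.27 / 201.0619 = 13991.57 W/m

13991.57


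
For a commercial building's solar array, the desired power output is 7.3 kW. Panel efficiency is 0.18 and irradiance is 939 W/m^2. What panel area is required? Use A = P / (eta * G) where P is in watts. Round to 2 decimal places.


Convert target power to watts: P = 7.3 * 1000 = 7300.0 W
Compute denominator: eta * G = 0.18 * 939 = 169.02
Required area A = P / (eta * G) = 7300.0 / 169.02
A = 43.19 m^2

43.19


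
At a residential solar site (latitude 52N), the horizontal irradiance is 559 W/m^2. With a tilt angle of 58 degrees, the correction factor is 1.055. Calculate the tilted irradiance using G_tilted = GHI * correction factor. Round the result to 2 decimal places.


Identify the given values:
  GHI = 559 W/m^2, tilt correction factor = 1.055
Apply the formula G_tilted = GHI * factor:
  G_tilted = 559 * 1.055
  G_tilted = 589.75 W/m^2

589.75


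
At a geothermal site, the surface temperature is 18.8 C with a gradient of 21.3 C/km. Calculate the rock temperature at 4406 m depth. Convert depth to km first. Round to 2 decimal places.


Convert depth to km: 4406 / 1000 = 4.406 km
Temperature increase = gradient * depth_km = 21.3 * 4.406 = 93.85 C
Temperature at depth = T_surface + delta_T = 18.8 + 93.85
T = 112.65 C

112.65


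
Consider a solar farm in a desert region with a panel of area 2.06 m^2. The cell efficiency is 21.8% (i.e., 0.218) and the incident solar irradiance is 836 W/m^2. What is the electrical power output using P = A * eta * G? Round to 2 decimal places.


Use the solar power formula P = A * eta * G.
Given: A = 2.06 m^2, eta = 0.218, G = 836 W/m^2
P = 2.06 * 0.218 * 836
P = 375.43 W

375.43


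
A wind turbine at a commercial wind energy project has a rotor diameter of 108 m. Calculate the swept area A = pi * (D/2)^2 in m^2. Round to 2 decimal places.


Compute the rotor radius:
  r = D / 2 = 108 / 2 = 54.0 m
Calculate swept area:
  A = pi * r^2 = pi * 54.0^2
  A = 9160.88 m^2

9160.88


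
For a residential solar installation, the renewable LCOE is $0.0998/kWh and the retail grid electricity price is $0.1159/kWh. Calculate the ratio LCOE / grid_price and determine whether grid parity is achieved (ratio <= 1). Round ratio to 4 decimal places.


Compare LCOE to grid price:
  LCOE = $0.0998/kWh, Grid price = $0.1159/kWh
  Ratio = LCOE / grid_price = 0.0998 / 0.1159 = 0.8611
  Grid parity achieved (ratio <= 1)? yes

0.8611


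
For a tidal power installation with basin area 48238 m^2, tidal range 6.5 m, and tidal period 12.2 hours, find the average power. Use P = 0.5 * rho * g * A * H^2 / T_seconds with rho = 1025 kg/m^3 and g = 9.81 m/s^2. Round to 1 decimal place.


Convert period to seconds: T = 12.2 * 3600 = 43920.0 s
H^2 = 6.5^2 = 42.25
P = 0.5 * rho * g * A * H^2 / T
P = 0.5 * 1025 * 9.81 * 48238 * 42.25 / 43920.0
P = 233301.0 W

233301.0


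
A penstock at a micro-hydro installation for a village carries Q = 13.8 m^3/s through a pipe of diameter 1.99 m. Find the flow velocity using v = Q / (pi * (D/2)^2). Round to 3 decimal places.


Compute pipe cross-sectional area:
  A = pi * (D/2)^2 = pi * (1.99/2)^2 = 3.1103 m^2
Calculate velocity:
  v = Q / A = 13.8 / 3.1103
  v = 4.437 m/s

4.437


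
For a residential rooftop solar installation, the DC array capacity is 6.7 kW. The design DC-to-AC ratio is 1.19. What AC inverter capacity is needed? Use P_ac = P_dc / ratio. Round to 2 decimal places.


The inverter AC capacity is determined by the DC/AC ratio.
Given: P_dc = 6.7 kW, DC/AC ratio = 1.19
P_ac = P_dc / ratio = 6.7 / 1.19
P_ac = 5.63 kW

5.63


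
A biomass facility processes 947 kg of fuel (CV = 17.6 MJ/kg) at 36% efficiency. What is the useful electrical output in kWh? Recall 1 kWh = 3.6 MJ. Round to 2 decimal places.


Total energy = mass * CV = 947 * 17.6 = 16667.2 MJ
Useful energy = total * eta = 16667.2 * 0.36 = 6000.19 MJ
Convert to kWh: 6000.19 / 3.6
Useful energy = 1666.72 kWh

1666.72


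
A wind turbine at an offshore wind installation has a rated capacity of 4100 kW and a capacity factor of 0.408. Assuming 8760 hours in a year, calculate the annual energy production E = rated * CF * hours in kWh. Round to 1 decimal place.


Annual energy = rated_kW * capacity_factor * hours_per_year
Given: P_rated = 4100 kW, CF = 0.408, hours = 8760
E = 4100 * 0.408 * 8760
E = 14653728.0 kWh

14653728.0


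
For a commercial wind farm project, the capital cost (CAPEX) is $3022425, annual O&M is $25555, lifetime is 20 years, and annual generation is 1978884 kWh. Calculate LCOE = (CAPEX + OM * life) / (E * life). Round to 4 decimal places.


Total cost = CAPEX + OM * lifetime = 3022425 + 25555 * 20 = 3022425 + 511100 = 3533525
Total generation = annual * lifetime = 1978884 * 20 = 39577680 kWh
LCOE = 3533525 / 39577680
LCOE = 0.0893 $/kWh

0.0893


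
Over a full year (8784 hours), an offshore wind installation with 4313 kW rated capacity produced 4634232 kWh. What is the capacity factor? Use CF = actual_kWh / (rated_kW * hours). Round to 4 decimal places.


Capacity factor = actual output / maximum possible output
Maximum possible = rated * hours = 4313 * 8784 = 37885392 kWh
CF = 4634232 / 37885392
CF = 0.1223

0.1223


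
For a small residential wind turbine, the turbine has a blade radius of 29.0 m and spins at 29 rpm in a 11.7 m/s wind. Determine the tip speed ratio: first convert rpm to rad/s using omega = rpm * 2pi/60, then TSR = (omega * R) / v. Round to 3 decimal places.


Convert rotational speed to rad/s:
  omega = 29 * 2 * pi / 60 = 3.0369 rad/s
Compute tip speed:
  v_tip = omega * R = 3.0369 * 29.0 = 88.069 m/s
Tip speed ratio:
  TSR = v_tip / v_wind = 88.069 / 11.7 = 7.527

7.527


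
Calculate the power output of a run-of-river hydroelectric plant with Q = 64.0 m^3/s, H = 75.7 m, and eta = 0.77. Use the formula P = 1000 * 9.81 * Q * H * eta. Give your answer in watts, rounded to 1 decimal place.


Apply the hydropower formula P = rho * g * Q * H * eta
rho * g = 1000 * 9.81 = 9810.0
P = 9810.0 * 64.0 * 75.7 * 0.77
P = 36596165.8 W

36596165.8


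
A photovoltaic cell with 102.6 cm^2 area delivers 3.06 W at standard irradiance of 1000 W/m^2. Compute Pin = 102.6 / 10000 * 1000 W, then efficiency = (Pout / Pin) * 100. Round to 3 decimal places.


First compute the input power:
  Pin = area_cm2 / 10000 * G = 102.6 / 10000 * 1000 = 10.26 W
Then compute efficiency:
  Efficiency = (Pout / Pin) * 100 = (3.06 / 10.26) * 100
  Efficiency = 29.825%

29.825


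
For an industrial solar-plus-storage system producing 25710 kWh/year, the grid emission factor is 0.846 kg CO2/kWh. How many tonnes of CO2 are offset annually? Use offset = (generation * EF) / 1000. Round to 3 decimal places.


CO2 offset in kg = generation * emission_factor
CO2 offset = 25710 * 0.846 = 21750.66 kg
Convert to tonnes:
  CO2 offset = 21750.66 / 1000 = 21.751 tonnes

21.751


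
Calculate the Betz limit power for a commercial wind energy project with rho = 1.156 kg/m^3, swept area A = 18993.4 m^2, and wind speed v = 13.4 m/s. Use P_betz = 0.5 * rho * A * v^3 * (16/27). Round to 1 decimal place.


The Betz coefficient Cp_max = 16/27 = 0.5926
v^3 = 13.4^3 = 2406.104
P_betz = 0.5 * rho * A * v^3 * Cp_max
P_betz = 0.5 * 1.156 * 18993.4 * 2406.104 * 0.5926
P_betz = 15653129.1 W

15653129.1


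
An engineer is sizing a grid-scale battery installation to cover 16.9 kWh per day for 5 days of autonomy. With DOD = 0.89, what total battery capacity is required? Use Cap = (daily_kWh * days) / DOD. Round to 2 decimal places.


Total energy needed = daily * days = 16.9 * 5 = 84.5 kWh
Account for depth of discharge:
  Cap = total_energy / DOD = 84.5 / 0.89
  Cap = 94.94 kWh

94.94


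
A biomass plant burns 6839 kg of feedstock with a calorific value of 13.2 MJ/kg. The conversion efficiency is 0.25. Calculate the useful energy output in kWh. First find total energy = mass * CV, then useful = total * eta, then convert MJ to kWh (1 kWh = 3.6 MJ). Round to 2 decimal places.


Total energy = mass * CV = 6839 * 13.2 = 90274.8 MJ
Useful energy = total * eta = 90274.8 * 0.25 = 22568.7 MJ
Convert to kWh: 22568.7 / 3.6
Useful energy = 6269.08 kWh

6269.08


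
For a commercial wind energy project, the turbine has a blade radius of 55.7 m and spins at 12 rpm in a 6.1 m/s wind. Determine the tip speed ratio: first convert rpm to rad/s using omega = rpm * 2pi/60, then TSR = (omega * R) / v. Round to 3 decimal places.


Convert rotational speed to rad/s:
  omega = 12 * 2 * pi / 60 = 1.2566 rad/s
Compute tip speed:
  v_tip = omega * R = 1.2566 * 55.7 = 69.995 m/s
Tip speed ratio:
  TSR = v_tip / v_wind = 69.995 / 6.1 = 11.475

11.475


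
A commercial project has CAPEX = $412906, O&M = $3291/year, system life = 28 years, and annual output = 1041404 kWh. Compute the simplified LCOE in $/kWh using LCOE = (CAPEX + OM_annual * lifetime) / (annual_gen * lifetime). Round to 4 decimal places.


Total cost = CAPEX + OM * lifetime = 412906 + 3291 * 28 = 412906 + 92148 = 505054
Total generation = annual * lifetime = 1041404 * 28 = 29159312 kWh
LCOE = 505054 / 29159312
LCOE = 0.0173 $/kWh

0.0173


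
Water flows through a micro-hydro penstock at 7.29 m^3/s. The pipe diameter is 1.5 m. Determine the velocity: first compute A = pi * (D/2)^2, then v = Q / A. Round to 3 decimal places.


Compute pipe cross-sectional area:
  A = pi * (D/2)^2 = pi * (1.5/2)^2 = 1.7671 m^2
Calculate velocity:
  v = Q / A = 7.29 / 1.7671
  v = 4.125 m/s

4.125


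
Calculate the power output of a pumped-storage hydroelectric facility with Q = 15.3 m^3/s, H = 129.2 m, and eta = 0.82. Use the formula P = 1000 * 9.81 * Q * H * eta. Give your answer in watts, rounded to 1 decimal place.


Apply the hydropower formula P = rho * g * Q * H * eta
rho * g = 1000 * 9.81 = 9810.0
P = 9810.0 * 15.3 * 129.2 * 0.82
P = 15901452.8 W

15901452.8


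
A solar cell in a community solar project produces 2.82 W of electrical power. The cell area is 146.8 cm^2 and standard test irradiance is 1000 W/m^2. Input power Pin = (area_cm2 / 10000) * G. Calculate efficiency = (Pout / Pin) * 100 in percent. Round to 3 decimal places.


First compute the input power:
  Pin = area_cm2 / 10000 * G = 146.8 / 10000 * 1000 = 14.68 W
Then compute efficiency:
  Efficiency = (Pout / Pin) * 100 = (2.82 / 14.68) * 100
  Efficiency = 19.210%

19.210


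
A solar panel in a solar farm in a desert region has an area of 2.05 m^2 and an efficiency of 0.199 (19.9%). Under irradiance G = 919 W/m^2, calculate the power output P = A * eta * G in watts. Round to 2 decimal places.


Use the solar power formula P = A * eta * G.
Given: A = 2.05 m^2, eta = 0.199, G = 919 W/m^2
P = 2.05 * 0.199 * 919
P = 374.91 W

374.91


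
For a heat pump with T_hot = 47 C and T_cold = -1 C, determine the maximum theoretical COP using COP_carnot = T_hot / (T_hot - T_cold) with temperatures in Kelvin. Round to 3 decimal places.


Convert to Kelvin:
  T_hot = 47 + 273.15 = 320.15 K
  T_cold = -1 + 273.15 = 272.15 K
Apply Carnot COP formula:
  COP = T_hot_K / (T_hot_K - T_cold_K) = 320.15 / 48.0
  COP = 6.670

6.670


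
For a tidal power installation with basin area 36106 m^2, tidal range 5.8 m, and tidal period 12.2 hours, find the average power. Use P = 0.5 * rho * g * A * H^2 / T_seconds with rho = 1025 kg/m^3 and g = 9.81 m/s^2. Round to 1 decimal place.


Convert period to seconds: T = 12.2 * 3600 = 43920.0 s
H^2 = 5.8^2 = 33.64
P = 0.5 * rho * g * A * H^2 / T
P = 0.5 * 1025 * 9.81 * 36106 * 33.64 / 43920.0
P = 139038.8 W

139038.8


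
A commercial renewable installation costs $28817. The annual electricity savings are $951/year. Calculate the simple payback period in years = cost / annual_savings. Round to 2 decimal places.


Simple payback period = initial cost / annual savings
Payback = 28817 / 951
Payback = 30.30 years

30.30


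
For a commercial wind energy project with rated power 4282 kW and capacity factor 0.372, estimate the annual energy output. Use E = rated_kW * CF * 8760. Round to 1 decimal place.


Annual energy = rated_kW * capacity_factor * hours_per_year
Given: P_rated = 4282 kW, CF = 0.372, hours = 8760
E = 4282 * 0.372 * 8760
E = 13953839.0 kWh

13953839.0


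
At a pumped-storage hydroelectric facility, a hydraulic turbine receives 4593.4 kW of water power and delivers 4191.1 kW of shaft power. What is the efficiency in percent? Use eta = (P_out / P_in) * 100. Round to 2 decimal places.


Turbine efficiency = (output power / input power) * 100
eta = (4191.1 / 4593.4) * 100
eta = 91.24%

91.24


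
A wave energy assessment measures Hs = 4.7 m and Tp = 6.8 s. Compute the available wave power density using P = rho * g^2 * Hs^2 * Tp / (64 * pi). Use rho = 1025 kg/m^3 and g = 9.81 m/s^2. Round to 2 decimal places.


Apply wave power formula:
  g^2 = 9.81^2 = 96.2361
  Hs^2 = 4.7^2 = 22.09
  Numerator = rho * g^2 * Hs^2 * Tp = 1025 * 96.2361 * 22.09 * 6.8 = 14817212.48
  Denominator = 64 * pi = 201.0619
  P = 14817212.48 / 201.0619 = 73694.77 W/m

73694.77


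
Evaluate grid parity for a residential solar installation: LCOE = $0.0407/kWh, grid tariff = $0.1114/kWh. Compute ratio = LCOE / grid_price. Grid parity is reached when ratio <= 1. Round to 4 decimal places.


Compare LCOE to grid price:
  LCOE = $0.0407/kWh, Grid price = $0.1114/kWh
  Ratio = LCOE / grid_price = 0.0407 / 0.1114 = 0.3654
  Grid parity achieved (ratio <= 1)? yes

0.3654


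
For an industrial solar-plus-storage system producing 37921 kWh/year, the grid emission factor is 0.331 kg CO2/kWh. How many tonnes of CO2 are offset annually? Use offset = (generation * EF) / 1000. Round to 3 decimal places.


CO2 offset in kg = generation * emission_factor
CO2 offset = 37921 * 0.331 = 12551.85 kg
Convert to tonnes:
  CO2 offset = 12551.85 / 1000 = 12.552 tonnes

12.552


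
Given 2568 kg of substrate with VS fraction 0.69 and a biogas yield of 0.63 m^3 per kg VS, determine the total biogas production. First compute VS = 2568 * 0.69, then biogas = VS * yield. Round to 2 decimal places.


Compute volatile solids:
  VS = mass * VS_fraction = 2568 * 0.69 = 1771.92 kg
Calculate biogas volume:
  Biogas = VS * specific_yield = 1771.92 * 0.63
  Biogas = 1116.31 m^3

1116.31


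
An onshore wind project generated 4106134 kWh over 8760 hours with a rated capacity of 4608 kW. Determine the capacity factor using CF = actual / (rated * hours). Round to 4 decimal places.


Capacity factor = actual output / maximum possible output
Maximum possible = rated * hours = 4608 * 8760 = 40366080 kWh
CF = 4106134 / 40366080
CF = 0.1017

0.1017


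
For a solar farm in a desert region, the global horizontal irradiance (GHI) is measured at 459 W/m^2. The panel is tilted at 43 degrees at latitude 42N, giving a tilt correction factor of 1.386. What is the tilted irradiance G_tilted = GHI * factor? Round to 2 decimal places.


Identify the given values:
  GHI = 459 W/m^2, tilt correction factor = 1.386
Apply the formula G_tilted = GHI * factor:
  G_tilted = 459 * 1.386
  G_tilted = 636.17 W/m^2

636.17


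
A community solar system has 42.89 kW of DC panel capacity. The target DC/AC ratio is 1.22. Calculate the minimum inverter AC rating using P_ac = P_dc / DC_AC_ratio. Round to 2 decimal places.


The inverter AC capacity is determined by the DC/AC ratio.
Given: P_dc = 42.89 kW, DC/AC ratio = 1.22
P_ac = P_dc / ratio = 42.89 / 1.22
P_ac = 35.16 kW

35.16


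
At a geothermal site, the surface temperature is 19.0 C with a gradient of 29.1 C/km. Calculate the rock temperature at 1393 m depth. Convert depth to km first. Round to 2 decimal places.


Convert depth to km: 1393 / 1000 = 1.393 km
Temperature increase = gradient * depth_km = 29.1 * 1.393 = 40.54 C
Temperature at depth = T_surface + delta_T = 19.0 + 40.54
T = 59.54 C

59.54


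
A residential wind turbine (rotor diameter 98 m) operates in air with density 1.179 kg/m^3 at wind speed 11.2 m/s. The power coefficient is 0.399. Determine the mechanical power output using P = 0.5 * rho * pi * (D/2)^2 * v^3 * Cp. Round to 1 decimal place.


Step 1 -- Compute swept area:
  A = pi * (D/2)^2 = pi * (98/2)^2 = 7542.96 m^2
Step 2 -- Apply wind power equation:
  P = 0.5 * rho * A * v^3 * Cp
  v^3 = 11.2^3 = 1404.928
  P = 0.5 * 1.179 * 7542.96 * 1404.928 * 0.399
  P = 2492601.2 W

2492601.2


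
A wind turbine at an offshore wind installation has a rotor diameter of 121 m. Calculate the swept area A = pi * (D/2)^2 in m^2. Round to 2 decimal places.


Compute the rotor radius:
  r = D / 2 = 121 / 2 = 60.5 m
Calculate swept area:
  A = pi * r^2 = pi * 60.5^2
  A = 11499.01 m^2

11499.01


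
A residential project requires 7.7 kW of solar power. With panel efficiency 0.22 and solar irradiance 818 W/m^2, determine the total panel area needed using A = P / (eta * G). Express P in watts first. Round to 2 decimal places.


Convert target power to watts: P = 7.7 * 1000 = 7700.0 W
Compute denominator: eta * G = 0.22 * 818 = 179.96
Required area A = P / (eta * G) = 7700.0 / 179.96
A = 42.79 m^2

42.79


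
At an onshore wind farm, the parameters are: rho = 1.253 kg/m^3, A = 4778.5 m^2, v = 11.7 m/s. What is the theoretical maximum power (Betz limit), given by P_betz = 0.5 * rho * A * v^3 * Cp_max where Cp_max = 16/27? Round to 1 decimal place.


The Betz coefficient Cp_max = 16/27 = 0.5926
v^3 = 11.7^3 = 1601.613
P_betz = 0.5 * rho * A * v^3 * Cp_max
P_betz = 0.5 * 1.253 * 4778.5 * 1601.613 * 0.5926
P_betz = 2841361.4 W

2841361.4


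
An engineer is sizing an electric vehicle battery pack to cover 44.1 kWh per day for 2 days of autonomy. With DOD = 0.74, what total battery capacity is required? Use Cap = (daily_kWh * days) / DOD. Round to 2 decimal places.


Total energy needed = daily * days = 44.1 * 2 = 88.2 kWh
Account for depth of discharge:
  Cap = total_energy / DOD = 88.2 / 0.74
  Cap = 119.19 kWh

119.19


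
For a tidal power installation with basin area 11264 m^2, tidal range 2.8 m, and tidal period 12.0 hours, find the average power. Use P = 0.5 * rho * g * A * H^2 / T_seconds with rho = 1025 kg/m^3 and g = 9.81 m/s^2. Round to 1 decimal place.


Convert period to seconds: T = 12.0 * 3600 = 43200.0 s
H^2 = 2.8^2 = 7.84
P = 0.5 * rho * g * A * H^2 / T
P = 0.5 * 1025 * 9.81 * 11264 * 7.84 / 43200.0
P = 10277.5 W

10277.5


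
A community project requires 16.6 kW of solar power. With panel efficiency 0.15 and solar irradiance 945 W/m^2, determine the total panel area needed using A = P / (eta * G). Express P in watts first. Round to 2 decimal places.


Convert target power to watts: P = 16.6 * 1000 = 16600.0 W
Compute denominator: eta * G = 0.15 * 945 = 141.75
Required area A = P / (eta * G) = 16600.0 / 141.75
A = 117.11 m^2

117.11


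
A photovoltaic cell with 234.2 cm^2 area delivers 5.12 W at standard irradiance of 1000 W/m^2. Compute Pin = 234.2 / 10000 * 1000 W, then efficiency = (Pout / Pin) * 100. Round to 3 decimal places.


First compute the input power:
  Pin = area_cm2 / 10000 * G = 234.2 / 10000 * 1000 = 23.42 W
Then compute efficiency:
  Efficiency = (Pout / Pin) * 100 = (5.12 / 23.42) * 100
  Efficiency = 21.862%

21.862


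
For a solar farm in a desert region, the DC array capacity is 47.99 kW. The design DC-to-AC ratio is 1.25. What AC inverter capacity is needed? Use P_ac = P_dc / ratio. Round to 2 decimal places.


The inverter AC capacity is determined by the DC/AC ratio.
Given: P_dc = 47.99 kW, DC/AC ratio = 1.25
P_ac = P_dc / ratio = 47.99 / 1.25
P_ac = 38.39 kW

38.39


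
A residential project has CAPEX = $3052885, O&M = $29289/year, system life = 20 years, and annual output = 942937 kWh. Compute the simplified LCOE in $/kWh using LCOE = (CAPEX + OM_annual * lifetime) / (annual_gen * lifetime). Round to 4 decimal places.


Total cost = CAPEX + OM * lifetime = 3052885 + 29289 * 20 = 3052885 + 585780 = 3638665
Total generation = annual * lifetime = 942937 * 20 = 18858740 kWh
LCOE = 3638665 / 18858740
LCOE = 0.1929 $/kWh

0.1929


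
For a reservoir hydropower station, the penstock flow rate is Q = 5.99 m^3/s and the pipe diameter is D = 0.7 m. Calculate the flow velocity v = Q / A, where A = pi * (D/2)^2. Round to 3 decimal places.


Compute pipe cross-sectional area:
  A = pi * (D/2)^2 = pi * (0.7/2)^2 = 0.3848 m^2
Calculate velocity:
  v = Q / A = 5.99 / 0.3848
  v = 15.565 m/s

15.565


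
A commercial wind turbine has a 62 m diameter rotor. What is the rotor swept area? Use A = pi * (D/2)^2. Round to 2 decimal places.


Compute the rotor radius:
  r = D / 2 = 62 / 2 = 31.0 m
Calculate swept area:
  A = pi * r^2 = pi * 31.0^2
  A = 3019.07 m^2

3019.07


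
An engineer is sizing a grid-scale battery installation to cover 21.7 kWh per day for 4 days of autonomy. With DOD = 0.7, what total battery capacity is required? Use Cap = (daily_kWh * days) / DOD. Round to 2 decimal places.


Total energy needed = daily * days = 21.7 * 4 = 86.8 kWh
Account for depth of discharge:
  Cap = total_energy / DOD = 86.8 / 0.7
  Cap = 124.00 kWh

124.00


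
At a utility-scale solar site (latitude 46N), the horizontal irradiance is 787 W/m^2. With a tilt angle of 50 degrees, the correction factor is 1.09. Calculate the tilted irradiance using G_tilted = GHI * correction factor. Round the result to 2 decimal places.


Identify the given values:
  GHI = 787 W/m^2, tilt correction factor = 1.09
Apply the formula G_tilted = GHI * factor:
  G_tilted = 787 * 1.09
  G_tilted = 857.83 W/m^2

857.83


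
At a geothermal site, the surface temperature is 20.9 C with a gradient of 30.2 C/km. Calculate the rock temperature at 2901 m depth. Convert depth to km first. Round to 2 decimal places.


Convert depth to km: 2901 / 1000 = 2.901 km
Temperature increase = gradient * depth_km = 30.2 * 2.901 = 87.61 C
Temperature at depth = T_surface + delta_T = 20.9 + 87.61
T = 108.51 C

108.51


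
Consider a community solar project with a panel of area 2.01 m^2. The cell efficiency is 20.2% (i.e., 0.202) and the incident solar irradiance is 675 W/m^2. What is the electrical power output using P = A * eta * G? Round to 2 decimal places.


Use the solar power formula P = A * eta * G.
Given: A = 2.01 m^2, eta = 0.202, G = 675 W/m^2
P = 2.01 * 0.202 * 675
P = 274.06 W

274.06


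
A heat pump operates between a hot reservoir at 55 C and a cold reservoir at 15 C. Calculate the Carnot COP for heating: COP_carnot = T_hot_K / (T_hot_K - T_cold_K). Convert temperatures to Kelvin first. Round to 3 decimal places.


Convert to Kelvin:
  T_hot = 55 + 273.15 = 328.15 K
  T_cold = 15 + 273.15 = 288.15 K
Apply Carnot COP formula:
  COP = T_hot_K / (T_hot_K - T_cold_K) = 328.15 / 40.0
  COP = 8.204

8.204


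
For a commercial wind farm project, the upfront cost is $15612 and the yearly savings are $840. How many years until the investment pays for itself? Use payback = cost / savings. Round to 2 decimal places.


Simple payback period = initial cost / annual savings
Payback = 15612 / 840
Payback = 18.59 years

18.59


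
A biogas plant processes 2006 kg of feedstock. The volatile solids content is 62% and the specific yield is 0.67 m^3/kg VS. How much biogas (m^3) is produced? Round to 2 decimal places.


Compute volatile solids:
  VS = mass * VS_fraction = 2006 * 0.62 = 1243.72 kg
Calculate biogas volume:
  Biogas = VS * specific_yield = 1243.72 * 0.67
  Biogas = 833.29 m^3

833.29


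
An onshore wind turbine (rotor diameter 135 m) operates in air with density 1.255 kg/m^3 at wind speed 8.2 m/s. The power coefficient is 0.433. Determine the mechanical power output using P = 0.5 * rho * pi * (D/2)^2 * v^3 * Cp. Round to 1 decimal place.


Step 1 -- Compute swept area:
  A = pi * (D/2)^2 = pi * (135/2)^2 = 14313.88 m^2
Step 2 -- Apply wind power equation:
  P = 0.5 * rho * A * v^3 * Cp
  v^3 = 8.2^3 = 551.368
  P = 0.5 * 1.255 * 14313.88 * 551.368 * 0.433
  P = 2144374.3 W

2144374.3


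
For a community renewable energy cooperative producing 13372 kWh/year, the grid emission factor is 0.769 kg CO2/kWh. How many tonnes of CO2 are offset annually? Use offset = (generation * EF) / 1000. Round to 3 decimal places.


CO2 offset in kg = generation * emission_factor
CO2 offset = 13372 * 0.769 = 10283.07 kg
Convert to tonnes:
  CO2 offset = 10283.07 / 1000 = 10.283 tonnes

10.283


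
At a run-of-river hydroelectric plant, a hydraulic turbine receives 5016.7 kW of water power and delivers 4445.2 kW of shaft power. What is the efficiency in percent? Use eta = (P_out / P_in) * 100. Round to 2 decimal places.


Turbine efficiency = (output power / input power) * 100
eta = (4445.2 / 5016.7) * 100
eta = 88.61%

88.61


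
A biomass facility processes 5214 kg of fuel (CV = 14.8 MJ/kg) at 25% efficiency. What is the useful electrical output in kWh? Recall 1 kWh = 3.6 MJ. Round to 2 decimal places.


Total energy = mass * CV = 5214 * 14.8 = 77167.2 MJ
Useful energy = total * eta = 77167.2 * 0.25 = 19291.8 MJ
Convert to kWh: 19291.8 / 3.6
Useful energy = 5358.83 kWh

5358.83


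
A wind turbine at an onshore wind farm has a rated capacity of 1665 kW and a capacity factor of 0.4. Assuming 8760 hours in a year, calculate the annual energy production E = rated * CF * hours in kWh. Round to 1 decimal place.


Annual energy = rated_kW * capacity_factor * hours_per_year
Given: P_rated = 1665 kW, CF = 0.4, hours = 8760
E = 1665 * 0.4 * 8760
E = 5834160.0 kWh

5834160.0


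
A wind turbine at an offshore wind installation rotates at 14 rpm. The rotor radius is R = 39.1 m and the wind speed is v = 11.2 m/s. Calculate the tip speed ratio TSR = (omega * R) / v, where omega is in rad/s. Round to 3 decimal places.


Convert rotational speed to rad/s:
  omega = 14 * 2 * pi / 60 = 1.4661 rad/s
Compute tip speed:
  v_tip = omega * R = 1.4661 * 39.1 = 57.324 m/s
Tip speed ratio:
  TSR = v_tip / v_wind = 57.324 / 11.2 = 5.118

5.118
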